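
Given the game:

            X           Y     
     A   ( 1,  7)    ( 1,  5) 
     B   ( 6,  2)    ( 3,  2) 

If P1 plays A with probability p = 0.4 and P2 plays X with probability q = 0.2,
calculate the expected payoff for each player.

E[P1] = 2.56, E[P2] = 3.36

Work:
E[P1] = p·q·π₁(A,X) + p·(1-q)·π₁(A,Y) + (1-p)·q·π₁(B,X) + (1-p)·(1-q)·π₁(B,Y)
= 0.4·0.2·1 + 0.4·0.8·1 + 0.6·0.2·6 + 0.6·0.8·3
= 2.56

E[P2] = 3.36 (similar calculation)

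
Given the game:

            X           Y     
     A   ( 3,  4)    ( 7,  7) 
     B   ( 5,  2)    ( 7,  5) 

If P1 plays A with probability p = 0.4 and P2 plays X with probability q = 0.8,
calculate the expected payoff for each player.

E[P1] = 4.76, E[P2] = 3.4

Work:
E[P1] = p·q·π₁(A,X) + p·(1-q)·π₁(A,Y) + (1-p)·q·π₁(B,X) + (1-p)·(1-q)·π₁(B,Y)
= 0.4·0.8·3 + 0.4·0.2·7 + 0.6·0.8·5 + 0.6·0.2·7
= 4.76

E[P2] = 3.4 (similar calculation)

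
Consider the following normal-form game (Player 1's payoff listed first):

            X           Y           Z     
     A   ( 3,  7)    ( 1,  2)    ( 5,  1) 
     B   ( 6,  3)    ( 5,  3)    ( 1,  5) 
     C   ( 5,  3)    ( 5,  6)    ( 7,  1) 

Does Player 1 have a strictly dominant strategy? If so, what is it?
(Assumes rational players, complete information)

No strictly dominant strategy exists for Player 1

Work:
A strategy strictly dominates another if it gives a strictly higher payoff against every opponent action. Compare each pair of P1's strategies column-by-column:
  A vs B: [3 vs 6, 1 vs 5, 5 vs 1] → A does not strictly dominate B (column X: 3 ≤ 6)
  A vs C: [3 vs 5, 1 vs 5, 5 vs 7] → A does not strictly dominate C (column X: 3 ≤ 5)
  B vs A: [6 vs 3, 5 vs 1, 1 vs 5] → B does not strictly dominate A (column Z: 1 ≤ 5)
  B vs C: [6 vs 5, 5 vs 5, 1 vs 7] → B does not strictly dominate C (column Y: 5 ≤ 5)
  C vs A: [5 vs 3, 5 vs 1, 7 vs 5] → C strictly dominates A
  C vs B: [5 vs 6, 5 vs 5, 7 vs 1] → C does not strictly dominate B (column X: 5 ≤ 6)
No single strategy strictly dominates all others → no strictly dominant strategy.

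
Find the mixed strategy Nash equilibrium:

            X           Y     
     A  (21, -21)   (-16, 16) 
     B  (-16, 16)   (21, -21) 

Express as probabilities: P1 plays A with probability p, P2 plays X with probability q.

p = 0.5, q = 0.5

Work:
Find probabilities that make opponent indifferent:
P2 chooses q to make P1 indifferent between A and B
P1 chooses p to make P2 indifferent between X and Y
Mixed NE: P1 plays (A: 0.5, B: 0.5), P2 plays (X: 0.5, Y: 0.5)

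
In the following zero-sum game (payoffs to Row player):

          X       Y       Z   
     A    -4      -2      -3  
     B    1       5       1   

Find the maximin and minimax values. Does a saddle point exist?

Maximin = 1, Minimax = 1, Saddle: True

Work:
Row minimums: [-4, 1] → maximin = 1
Column maximums: [1, 5, 1] → minimax = 1
Saddle point exists! Game value = 1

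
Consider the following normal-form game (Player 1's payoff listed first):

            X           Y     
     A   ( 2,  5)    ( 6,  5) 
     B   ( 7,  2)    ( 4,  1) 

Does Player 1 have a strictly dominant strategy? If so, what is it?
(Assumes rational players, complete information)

No strictly dominant strategy exists for Player 1

Work:
A strategy strictly dominates another if it gives a strictly higher payoff against every opponent action. Compare each pair of P1's strategies column-by-column:
  A vs B: [2 vs 7, 6 vs 4] → A does not strictly dominate B (column X: 2 ≤ 7)
  B vs A: [7 vs 2, 4 vs 6] → B does not strictly dominate A (column Y: 4 ≤ 6)
No single strategy strictly dominates all others → no strictly dominant strategy.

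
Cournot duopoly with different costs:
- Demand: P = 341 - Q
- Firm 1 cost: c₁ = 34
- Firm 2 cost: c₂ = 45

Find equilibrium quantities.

q₁* = 106.0, q₂* = 95.0

Work:
Reaction: q₁ = (341 - 34 - q₂)/2
Reaction: q₂ = (341 - 45 - q₁)/2
Solve simultaneously:
q₁* = (341 - 2×34 + 45)/3 = 106.0
q₂* = (341 - 2×45 + 34)/3 = 95.0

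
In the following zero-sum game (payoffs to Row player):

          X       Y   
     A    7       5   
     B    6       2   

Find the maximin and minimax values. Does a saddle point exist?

Maximin = 5, Minimax = 5, Saddle: True

Work:
Row minimums: [5, 2] → maximin = 5
Column maximums: [7, 5] → minimax = 5
Saddle point exists! Game value = 5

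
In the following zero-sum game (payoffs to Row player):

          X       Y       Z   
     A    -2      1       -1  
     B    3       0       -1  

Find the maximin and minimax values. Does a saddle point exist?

Maximin = -1, Minimax = -1, Saddle: True

Work:
Row minimums: [-2, -1] → maximin = -1
Column maximums: [3, 1, -1] → minimax = -1
Saddle point exists! Game value = -1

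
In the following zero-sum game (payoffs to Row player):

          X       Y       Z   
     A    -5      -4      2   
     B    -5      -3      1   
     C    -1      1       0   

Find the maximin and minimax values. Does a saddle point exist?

Maximin = -1, Minimax = -1, Saddle: True

Work:
Row minimums: [-5, -5, -1] → maximin = -1
Column maximums: [-1, 1, 2] → minimax = -1
Saddle point exists! Game value = -1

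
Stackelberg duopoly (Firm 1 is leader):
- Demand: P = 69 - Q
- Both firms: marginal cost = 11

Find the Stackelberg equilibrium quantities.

q₁* (leader) = 29.0, q₂* (follower) = 14.5

Work:
Follower's reaction: q₂ = (a - c - q₁)/2
Leader substitutes: π₁ = q₁·(a - q₁ - (a-c-q₁)/2 - c)
FOC: q₁* = (69 - 11)/2 = 29.00
Then: q₂* = (69 - 11 - 29.0)/2 = 14.50
Leader has first-mover advantage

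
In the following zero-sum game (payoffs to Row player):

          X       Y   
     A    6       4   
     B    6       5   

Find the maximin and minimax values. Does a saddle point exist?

Maximin = 5, Minimax = 5, Saddle: True

Work:
Row minimums: [4, 5] → maximin = 5
Column maximums: [6, 5] → minimax = 5
Saddle point exists! Game value = 5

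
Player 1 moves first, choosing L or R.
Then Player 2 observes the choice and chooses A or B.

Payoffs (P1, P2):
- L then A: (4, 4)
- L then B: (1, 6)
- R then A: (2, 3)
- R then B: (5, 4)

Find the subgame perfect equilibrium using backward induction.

P1 plays R, P2 plays B after L and B after R; Payoff (5, 4)

Work:
Backward induction:
After L: P2 chooses B → P1 gets 1
After R: P2 chooses B → P1 gets 5
P1 chooses R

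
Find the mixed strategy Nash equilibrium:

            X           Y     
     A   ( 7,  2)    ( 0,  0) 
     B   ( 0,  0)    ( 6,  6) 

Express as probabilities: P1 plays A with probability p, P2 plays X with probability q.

p = 0.75, q = 0.4615

Work:
Find probabilities that make opponent indifferent:
P2 chooses q to make P1 indifferent between A and B
P1 chooses p to make P2 indifferent between X and Y
Mixed NE: P1 plays (A: 0.75, B: 0.25), P2 plays (X: 0.4615, Y: 0.5385)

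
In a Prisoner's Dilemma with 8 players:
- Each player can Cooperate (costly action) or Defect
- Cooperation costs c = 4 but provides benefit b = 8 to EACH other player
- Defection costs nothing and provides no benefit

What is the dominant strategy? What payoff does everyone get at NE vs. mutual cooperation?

Dominant: Defect; NE payoff = 0; Coop payoff = 52

Work:
Defect dominates (saves cost c = 4, benefit to others is external)
NE: All defect → everyone gets 0
If all cooperate: each receives (7)×8 - 4 = 52
Social dilemma: 52 > 0 but NE gives 0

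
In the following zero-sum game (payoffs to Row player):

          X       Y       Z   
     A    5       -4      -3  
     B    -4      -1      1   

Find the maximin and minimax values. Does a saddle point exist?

Maximin = -4, Minimax = -1, Saddle: False

Work:
Row minimums: [-4, -4] → maximin = -4
Column maximums: [5, -1, 1] → minimax = -1
No saddle point (maximin ≠ minimax). Mixed strategy needed.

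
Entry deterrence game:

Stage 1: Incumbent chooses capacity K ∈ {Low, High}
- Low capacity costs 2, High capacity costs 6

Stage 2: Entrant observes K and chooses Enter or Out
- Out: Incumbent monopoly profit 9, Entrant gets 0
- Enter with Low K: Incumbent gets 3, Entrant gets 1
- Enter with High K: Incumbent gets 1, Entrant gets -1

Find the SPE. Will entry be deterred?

SPE: (High, Enter|Low, Out|High); Entry deterred. Incumbent net profit = 3

Work:
After Low K: Entrant enters (1 > 0)
After High K: Entrant stays out (-1 < 0)
Incumbent: Low → 3−2=1, High → 9−6=3
Incumbent chooses High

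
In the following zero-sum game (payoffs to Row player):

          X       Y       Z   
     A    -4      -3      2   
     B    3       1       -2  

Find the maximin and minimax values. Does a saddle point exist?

Maximin = -2, Minimax = 1, Saddle: False

Work:
Row minimums: [-4, -2] → maximin = -2
Column maximums: [3, 1, 2] → minimax = 1
No saddle point (maximin ≠ minimax). Mixed strategy needed.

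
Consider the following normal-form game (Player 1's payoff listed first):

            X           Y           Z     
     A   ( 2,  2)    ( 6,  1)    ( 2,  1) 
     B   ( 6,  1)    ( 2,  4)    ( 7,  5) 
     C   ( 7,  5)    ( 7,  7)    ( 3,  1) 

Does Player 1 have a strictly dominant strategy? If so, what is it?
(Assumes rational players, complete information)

No strictly dominant strategy exists for Player 1

Work:
A strategy strictly dominates another if it gives a strictly higher payoff against every opponent action. Compare each pair of P1's strategies column-by-column:
  A vs B: [2 vs 6, 6 vs 2, 2 vs 7] → A does not strictly dominate B (column X: 2 ≤ 6)
  A vs C: [2 vs 7, 6 vs 7, 2 vs 3] → A does not strictly dominate C (column X: 2 ≤ 7)
  B vs A: [6 vs 2, 2 vs 6, 7 vs 2] → B does not strictly dominate A (column Y: 2 ≤ 6)
  B vs C: [6 vs 7, 2 vs 7, 7 vs 3] → B does not strictly dominate C (column X: 6 ≤ 7)
  C vs A: [7 vs 2, 7 vs 6, 3 vs 2] → C strictly dominates A
  C vs B: [7 vs 6, 7 vs 2, 3 vs 7] → C does not strictly dominate B (column Z: 3 ≤ 7)
No single strategy strictly dominates all others → no strictly dominant strategy.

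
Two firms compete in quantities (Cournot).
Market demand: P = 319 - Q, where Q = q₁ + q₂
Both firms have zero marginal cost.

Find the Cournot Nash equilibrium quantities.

q₁* = q₂* = 106.33; P* = 106.33

Work:
Profit: π_i = P·q_i = (a - q_i - q_j)·q_i
FOC: ∂π_i/∂q_i = a - 2q_i - q_j = 0
Reaction function: q_i = (319 - q_j)/2
Symmetry: q* = 319/3 = 106.33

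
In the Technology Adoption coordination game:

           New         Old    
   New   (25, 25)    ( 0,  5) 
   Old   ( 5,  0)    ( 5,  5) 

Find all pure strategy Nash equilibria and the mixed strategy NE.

Pure NE: (New, New) and (Old, Old); Mixed NE: p = 0.2, q = 0.2

Work:
Check pure NE:
(New, New): (25, 25) - no unilateral deviation beneficial
(Old, Old): (5, 5) - no unilateral deviation beneficial
Mixed NE: P1 plays New with p = 0.2, P2 plays New with q = 0.2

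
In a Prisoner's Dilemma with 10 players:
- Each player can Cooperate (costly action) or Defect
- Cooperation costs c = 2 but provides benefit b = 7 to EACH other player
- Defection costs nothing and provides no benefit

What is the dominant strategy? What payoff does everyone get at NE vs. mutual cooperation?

Dominant: Defect; NE payoff = 0; Coop payoff = 61

Work:
Defect dominates (saves cost c = 2, benefit to others is external)
NE: All defect → everyone gets 0
If all cooperate: each receives (9)×7 - 2 = 61
Social dilemma: 61 > 0 but NE gives 0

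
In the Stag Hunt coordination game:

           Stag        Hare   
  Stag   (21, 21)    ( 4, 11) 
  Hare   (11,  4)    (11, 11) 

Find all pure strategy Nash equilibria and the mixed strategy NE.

Pure NE: (Stag, Stag) and (Hare, Hare); Mixed NE: p = 0.4118, q = 0.4118

Work:
Check pure NE:
(Stag, Stag): (21, 21) - no unilateral deviation beneficial
(Hare, Hare): (11, 11) - no unilateral deviation beneficial
Mixed NE: P1 plays Stag with p = 0.4118, P2 plays Stag with q = 0.4118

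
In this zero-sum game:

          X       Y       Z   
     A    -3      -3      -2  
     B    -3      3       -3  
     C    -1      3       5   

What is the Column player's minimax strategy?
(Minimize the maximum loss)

Column should play X, value = -1

Work:
Column player minimizes Row's maximum payoff:
Column X: max payoff to Row = -1
Column Y: max payoff to Row = 3
Column Z: max payoff to Row = 5
Minimum is -1, achieved by column X.
Minimax strategy: X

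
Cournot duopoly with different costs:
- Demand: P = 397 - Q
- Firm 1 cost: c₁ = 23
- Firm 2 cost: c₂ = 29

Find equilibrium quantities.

q₁* = 126.67, q₂* = 120.67

Work:
Reaction: q₁ = (397 - 23 - q₂)/2
Reaction: q₂ = (397 - 29 - q₁)/2
Solve simultaneously:
q₁* = (397 - 2×23 + 29)/3 = 126.67
q₂* = (397 - 2×29 + 23)/3 = 120.67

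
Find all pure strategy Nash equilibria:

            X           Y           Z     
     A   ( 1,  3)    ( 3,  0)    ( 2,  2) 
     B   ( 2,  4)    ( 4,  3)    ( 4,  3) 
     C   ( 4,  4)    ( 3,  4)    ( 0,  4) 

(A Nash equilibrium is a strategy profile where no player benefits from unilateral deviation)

Nash equilibrium: (C, X)

Work:
Best responses:
  P1 vs X: payoffs [1, 2, 4] → best response C (payoff 4)
  P1 vs Y: payoffs [3, 4, 3] → best response B (payoff 4)
  P1 vs Z: payoffs [2, 4, 0] → best response B (payoff 4)
  P2 vs A: payoffs [3, 0, 2] → best response X (payoff 3)
  P2 vs B: payoffs [4, 3, 3] → best response X (payoff 4)
  P2 vs C: payoffs [4, 4, 4] → best response X/Y/Z (payoff 4)
Mutual best responses: (C,X) → Nash equilibria.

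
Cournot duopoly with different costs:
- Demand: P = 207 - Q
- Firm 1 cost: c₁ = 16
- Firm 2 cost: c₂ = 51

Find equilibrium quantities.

q₁* = 75.33, q₂* = 40.33

Work:
Reaction: q₁ = (207 - 16 - q₂)/2
Reaction: q₂ = (207 - 51 - q₁)/2
Solve simultaneously:
q₁* = (207 - 2×16 + 51)/3 = 75.33
q₂* = (207 - 2×51 + 16)/3 = 40.33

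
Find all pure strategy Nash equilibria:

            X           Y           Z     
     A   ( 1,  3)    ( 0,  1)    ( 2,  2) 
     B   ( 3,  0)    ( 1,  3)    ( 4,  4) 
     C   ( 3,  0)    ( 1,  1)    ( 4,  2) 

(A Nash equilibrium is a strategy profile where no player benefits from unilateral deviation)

Nash equilibrium: (B, Z), (C, Z)

Work:
Best responses:
  P1 vs X: payoffs [1, 3, 3] → best response B/C (payoff 3)
  P1 vs Y: payoffs [0, 1, 1] → best response B/C (payoff 1)
  P1 vs Z: payoffs [2, 4, 4] → best response B/C (payoff 4)
  P2 vs A: payoffs [3, 1, 2] → best response X (payoff 3)
  P2 vs B: payoffs [0, 3, 4] → best response Z (payoff 4)
  P2 vs C: payoffs [0, 1, 2] → best response Z (payoff 2)
Mutual best responses: (B,Z), (C,Z) → Nash equilibria.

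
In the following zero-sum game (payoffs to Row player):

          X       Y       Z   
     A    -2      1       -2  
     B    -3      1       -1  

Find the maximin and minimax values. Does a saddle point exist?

Maximin = -2, Minimax = -2, Saddle: True

Work:
Row minimums: [-2, -3] → maximin = -2
Column maximums: [-2, 1, -1] → minimax = -2
Saddle point exists! Game value = -2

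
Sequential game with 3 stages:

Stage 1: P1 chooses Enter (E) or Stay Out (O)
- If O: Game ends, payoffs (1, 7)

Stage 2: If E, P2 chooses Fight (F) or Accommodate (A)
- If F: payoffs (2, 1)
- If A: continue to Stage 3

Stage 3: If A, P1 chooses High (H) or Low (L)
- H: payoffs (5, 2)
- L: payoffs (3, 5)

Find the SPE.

SPE: (E, A, H); Outcome (5, 2)

Work:
Stage 3: P1 chooses H (5 vs 3)
Stage 2: P2: F->1, A->2 (anticipating H). Choose A
Stage 1: P1: O->1, E->5 (anticipating A, H). Choose E
SPE path: E -> A -> H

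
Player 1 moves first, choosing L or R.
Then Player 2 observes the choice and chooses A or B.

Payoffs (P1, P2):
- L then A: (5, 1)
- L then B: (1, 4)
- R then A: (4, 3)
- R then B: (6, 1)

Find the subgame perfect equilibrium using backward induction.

P1 plays R, P2 plays B after L and A after R; Payoff (4, 3)

Work:
Backward induction:
After L: P2 chooses B → P1 gets 1
After R: P2 chooses A → P1 gets 4
P1 chooses R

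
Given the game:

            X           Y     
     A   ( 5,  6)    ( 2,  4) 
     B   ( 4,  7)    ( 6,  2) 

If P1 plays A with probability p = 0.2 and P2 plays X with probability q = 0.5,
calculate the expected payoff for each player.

E[P1] = 4.7, E[P2] = 4.6

Work:
E[P1] = p·q·π₁(A,X) + p·(1-q)·π₁(A,Y) + (1-p)·q·π₁(B,X) + (1-p)·(1-q)·π₁(B,Y)
= 0.2·0.5·5 + 0.2·0.5·2 + 0.8·0.5·4 + 0.8·0.5·6
= 4.7

E[P2] = 4.6 (similar calculation)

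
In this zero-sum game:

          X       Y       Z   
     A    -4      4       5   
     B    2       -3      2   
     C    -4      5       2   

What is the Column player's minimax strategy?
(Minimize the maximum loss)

Column should play X, value = 2

Work:
Column player minimizes Row's maximum payoff:
Column X: max payoff to Row = 2
Column Y: max payoff to Row = 5
Column Z: max payoff to Row = 5
Minimum is 2, achieved by column X.
Minimax strategy: X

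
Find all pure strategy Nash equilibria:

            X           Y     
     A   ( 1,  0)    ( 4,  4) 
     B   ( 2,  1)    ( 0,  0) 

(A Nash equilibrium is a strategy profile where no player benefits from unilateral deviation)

Nash equilibrium: (A, Y), (B, X)

Work:
Best responses:
  P1 vs X: payoffs [1, 2] → best response B (payoff 2)
  P1 vs Y: payoffs [4, 0] → best response A (payoff 4)
  P2 vs A: payoffs [0, 4] → best response Y (payoff 4)
  P2 vs B: payoffs [1, 0] → best response X (payoff 1)
Mutual best responses: (A,Y), (B,X) → Nash equilibria.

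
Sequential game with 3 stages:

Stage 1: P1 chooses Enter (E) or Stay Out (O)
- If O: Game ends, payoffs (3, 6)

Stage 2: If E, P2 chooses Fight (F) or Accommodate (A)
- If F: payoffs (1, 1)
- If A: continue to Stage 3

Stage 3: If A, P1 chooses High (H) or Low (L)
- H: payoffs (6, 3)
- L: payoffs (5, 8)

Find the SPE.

SPE: (E, A, H); Outcome (6, 3)

Work:
Stage 3: P1 chooses H (6 vs 5)
Stage 2: P2: F->1, A->3 (anticipating H). Choose A
Stage 1: P1: O->3, E->6 (anticipating A, H). Choose E
SPE path: E -> A -> H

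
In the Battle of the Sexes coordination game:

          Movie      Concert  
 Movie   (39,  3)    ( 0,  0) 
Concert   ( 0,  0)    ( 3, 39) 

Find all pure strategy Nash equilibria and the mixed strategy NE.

Pure NE: (Movie, Movie) and (Concert, Concert); Mixed NE: p = 0.9286, q = 0.0714

Work:
Check pure NE:
(Movie, Movie): (39, 3) - no unilateral deviation beneficial
(Concert, Concert): (3, 39) - no unilateral deviation beneficial
Mixed NE: P1 plays Movie with p = 0.9286, P2 plays Movie with q = 0.0714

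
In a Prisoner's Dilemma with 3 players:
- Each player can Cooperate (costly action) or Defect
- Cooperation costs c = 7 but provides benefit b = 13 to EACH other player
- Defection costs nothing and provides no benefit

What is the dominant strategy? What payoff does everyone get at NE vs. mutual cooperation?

Dominant: Defect; NE payoff = 0; Coop payoff = 19

Work:
Defect dominates (saves cost c = 7, benefit to others is external)
NE: All defect → everyone gets 0
If all cooperate: each receives (2)×13 - 7 = 19
Social dilemma: 19 > 0 but NE gives 0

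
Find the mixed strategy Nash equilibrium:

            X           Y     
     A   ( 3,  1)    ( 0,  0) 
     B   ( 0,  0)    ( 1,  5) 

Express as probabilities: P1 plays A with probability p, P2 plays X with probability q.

p = 0.8333, q = 0.25

Work:
Find probabilities that make opponent indifferent:
P2 chooses q to make P1 indifferent between A and B
P1 chooses p to make P2 indifferent between X and Y
Mixed NE: P1 plays (A: 0.8333, B: 0.1667), P2 plays (X: 0.25, Y: 0.75)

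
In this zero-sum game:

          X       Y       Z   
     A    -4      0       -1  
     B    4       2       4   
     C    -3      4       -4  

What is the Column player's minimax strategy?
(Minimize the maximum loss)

Column should play X or Y or Z (all achieve the minimum), value = 4

Work:
Column player minimizes Row's maximum payoff:
Column X: max payoff to Row = 4
Column Y: max payoff to Row = 4
Column Z: max payoff to Row = 4
Minimum is 4, achieved by columns X, Y, Z (tied).
Each of X or Y or Z is a minimax strategy.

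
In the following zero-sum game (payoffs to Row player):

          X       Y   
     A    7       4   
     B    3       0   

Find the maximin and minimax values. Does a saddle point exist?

Maximin = 4, Minimax = 4, Saddle: True

Work:
Row minimums: [4, 0] → maximin = 4
Column maximums: [7, 4] → minimax = 4
Saddle point exists! Game value = 4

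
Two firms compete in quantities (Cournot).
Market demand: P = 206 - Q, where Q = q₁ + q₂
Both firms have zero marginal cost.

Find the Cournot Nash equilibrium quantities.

q₁* = q₂* = 68.67; P* = 68.67

Work:
Profit: π_i = P·q_i = (a - q_i - q_j)·q_i
FOC: ∂π_i/∂q_i = a - 2q_i - q_j = 0
Reaction function: q_i = (206 - q_j)/2
Symmetry: q* = 206/3 = 68.67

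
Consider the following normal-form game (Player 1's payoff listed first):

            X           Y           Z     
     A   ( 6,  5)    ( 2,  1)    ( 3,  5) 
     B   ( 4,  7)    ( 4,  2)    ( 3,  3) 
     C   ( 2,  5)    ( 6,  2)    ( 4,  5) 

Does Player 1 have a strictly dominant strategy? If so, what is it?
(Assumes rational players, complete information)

No strictly dominant strategy exists for Player 1

Work:
A strategy strictly dominates another if it gives a strictly higher payoff against every opponent action. Compare each pair of P1's strategies column-by-column:
  A vs B: [6 vs 4, 2 vs 4, 3 vs 3] → A does not strictly dominate B (column Y: 2 ≤ 4)
  A vs C: [6 vs 2, 2 vs 6, 3 vs 4] → A does not strictly dominate C (column Y: 2 ≤ 6)
  B vs A: [4 vs 6, 4 vs 2, 3 vs 3] → B does not strictly dominate A (column X: 4 ≤ 6)
  B vs C: [4 vs 2, 4 vs 6, 3 vs 4] → B does not strictly dominate C (column Y: 4 ≤ 6)
  C vs A: [2 vs 6, 6 vs 2, 4 vs 3] → C does not strictly dominate A (column X: 2 ≤ 6)
  C vs B: [2 vs 4, 6 vs 4, 4 vs 3] → C does not strictly dominate B (column X: 2 ≤ 4)
No single strategy strictly dominates all others → no strictly dominant strategy.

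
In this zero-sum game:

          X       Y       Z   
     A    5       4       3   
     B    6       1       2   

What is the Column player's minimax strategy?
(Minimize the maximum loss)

Column should play Z, value = 3

Work:
Column player minimizes Row's maximum payoff:
Column X: max payoff to Row = 6
Column Y: max payoff to Row = 4
Column Z: max payoff to Row = 3
Minimum is 3, achieved by column Z.
Minimax strategy: Z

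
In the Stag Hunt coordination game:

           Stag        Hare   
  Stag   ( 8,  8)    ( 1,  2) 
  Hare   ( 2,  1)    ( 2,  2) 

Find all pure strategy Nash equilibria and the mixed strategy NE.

Pure NE: (Stag, Stag) and (Hare, Hare); Mixed NE: p = 0.1429, q = 0.1429

Work:
Check pure NE:
(Stag, Stag): (8, 8) - no unilateral deviation beneficial
(Hare, Hare): (2, 2) - no unilateral deviation beneficial
Mixed NE: P1 plays Stag with p = 0.1429, P2 plays Stag with q = 0.1429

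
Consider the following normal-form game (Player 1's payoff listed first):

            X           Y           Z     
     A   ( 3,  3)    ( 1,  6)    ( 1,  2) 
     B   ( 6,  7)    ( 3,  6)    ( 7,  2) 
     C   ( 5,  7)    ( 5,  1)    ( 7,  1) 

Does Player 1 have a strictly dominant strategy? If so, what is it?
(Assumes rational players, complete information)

No strictly dominant strategy exists for Player 1

Work:
A strategy strictly dominates another if it gives a strictly higher payoff against every opponent action. Compare each pair of P1's strategies column-by-column:
  A vs B: [3 vs 6, 1 vs 3, 1 vs 7] → A does not strictly dominate B (column X: 3 ≤ 6)
  A vs C: [3 vs 5, 1 vs 5, 1 vs 7] → A does not strictly dominate C (column X: 3 ≤ 5)
  B vs A: [6 vs 3, 3 vs 1, 7 vs 1] → B strictly dominates A
  B vs C: [6 vs 5, 3 vs 5, 7 vs 7] → B does not strictly dominate C (column Y: 3 ≤ 5)
  C vs A: [5 vs 3, 5 vs 1, 7 vs 1] → C strictly dominates A
  C vs B: [5 vs 6, 5 vs 3, 7 vs 7] → C does not strictly dominate B (column X: 5 ≤ 6)
No single strategy strictly dominates all others → no strictly dominant strategy.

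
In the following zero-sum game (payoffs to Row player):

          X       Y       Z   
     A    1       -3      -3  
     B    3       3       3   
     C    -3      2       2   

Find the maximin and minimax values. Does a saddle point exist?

Maximin = 3, Minimax = 3, Saddle: True

Work:
Row minimums: [-3, 3, -3] → maximin = 3
Column maximums: [3, 3, 3] → minimax = 3
Saddle point exists! Game value = 3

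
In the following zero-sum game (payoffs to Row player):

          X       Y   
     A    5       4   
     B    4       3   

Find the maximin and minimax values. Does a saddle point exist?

Maximin = 4, Minimax = 4, Saddle: True

Work:
Row minimums: [4, 3] → maximin = 4
Column maximums: [5, 4] → minimax = 4
Saddle point exists! Game value = 4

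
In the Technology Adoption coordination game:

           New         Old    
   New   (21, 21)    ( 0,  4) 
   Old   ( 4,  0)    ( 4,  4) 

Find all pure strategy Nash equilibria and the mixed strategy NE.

Pure NE: (New, New) and (Old, Old); Mixed NE: p = 0.1905, q = 0.1905

Work:
Check pure NE:
(New, New): (21, 21) - no unilateral deviation beneficial
(Old, Old): (4, 4) - no unilateral deviation beneficial
Mixed NE: P1 plays New with p = 0.1905, P2 plays New with q = 0.1905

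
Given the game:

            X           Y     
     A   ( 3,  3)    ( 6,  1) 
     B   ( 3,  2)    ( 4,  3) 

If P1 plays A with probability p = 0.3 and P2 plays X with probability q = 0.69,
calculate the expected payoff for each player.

E[P1] = 3.496, E[P2] = 2.331

Work:
E[P1] = p·q·π₁(A,X) + p·(1-q)·π₁(A,Y) + (1-p)·q·π₁(B,X) + (1-p)·(1-q)·π₁(B,Y)
= 0.3·0.69·3 + 0.3·0.31·6 + 0.7·0.69·3 + 0.7·0.31·4
= 3.496

E[P2] = 2.331 (similar calculation)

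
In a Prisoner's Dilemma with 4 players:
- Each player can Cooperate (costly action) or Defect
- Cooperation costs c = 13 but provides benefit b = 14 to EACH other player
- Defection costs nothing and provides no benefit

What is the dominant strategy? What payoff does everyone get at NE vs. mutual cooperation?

Dominant: Defect; NE payoff = 0; Coop payoff = 29

Work:
Defect dominates (saves cost c = 13, benefit to others is external)
NE: All defect → everyone gets 0
If all cooperate: each receives (3)×14 - 13 = 29
Social dilemma: 29 > 0 but NE gives 0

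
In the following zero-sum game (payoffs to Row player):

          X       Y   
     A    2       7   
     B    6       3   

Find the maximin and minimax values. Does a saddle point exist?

Maximin = 3, Minimax = 6, Saddle: False

Work:
Row minimums: [2, 3] → maximin = 3
Column maximums: [6, 7] → minimax = 6
No saddle point (maximin ≠ minimax). Mixed strategy needed.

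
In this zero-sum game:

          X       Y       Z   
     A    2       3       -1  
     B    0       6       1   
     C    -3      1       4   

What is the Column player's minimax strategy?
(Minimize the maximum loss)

Column should play X, value = 2

Work:
Column player minimizes Row's maximum payoff:
Column X: max payoff to Row = 2
Column Y: max payoff to Row = 6
Column Z: max payoff to Row = 4
Minimum is 2, achieved by column X.
Minimax strategy: X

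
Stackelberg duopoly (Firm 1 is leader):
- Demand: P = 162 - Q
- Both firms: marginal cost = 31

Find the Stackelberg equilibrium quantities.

q₁* (leader) = 65.5, q₂* (follower) = 32.75

Work:
Follower's reaction: q₂ = (a - c - q₁)/2
Leader substitutes: π₁ = q₁·(a - q₁ - (a-c-q₁)/2 - c)
FOC: q₁* = (162 - 31)/2 = 65.50
Then: q₂* = (162 - 31 - 65.5)/2 = 32.75
Leader has first-mover advantage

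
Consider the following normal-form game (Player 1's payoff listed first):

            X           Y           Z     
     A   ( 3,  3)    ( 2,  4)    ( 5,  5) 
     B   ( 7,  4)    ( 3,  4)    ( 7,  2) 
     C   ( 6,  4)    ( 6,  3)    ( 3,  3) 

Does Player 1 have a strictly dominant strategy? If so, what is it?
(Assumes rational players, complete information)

No strictly dominant strategy exists for Player 1

Work:
A strategy strictly dominates another if it gives a strictly higher payoff against every opponent action. Compare each pair of P1's strategies column-by-column:
  A vs B: [3 vs 7, 2 vs 3, 5 vs 7] → A does not strictly dominate B (column X: 3 ≤ 7)
  A vs C: [3 vs 6, 2 vs 6, 5 vs 3] → A does not strictly dominate C (column X: 3 ≤ 6)
  B vs A: [7 vs 3, 3 vs 2, 7 vs 5] → B strictly dominates A
  B vs C: [7 vs 6, 3 vs 6, 7 vs 3] → B does not strictly dominate C (column Y: 3 ≤ 6)
  C vs A: [6 vs 3, 6 vs 2, 3 vs 5] → C does not strictly dominate A (column Z: 3 ≤ 5)
  C vs B: [6 vs 7, 6 vs 3, 3 vs 7] → C does not strictly dominate B (column X: 6 ≤ 7)
No single strategy strictly dominates all others → no strictly dominant strategy.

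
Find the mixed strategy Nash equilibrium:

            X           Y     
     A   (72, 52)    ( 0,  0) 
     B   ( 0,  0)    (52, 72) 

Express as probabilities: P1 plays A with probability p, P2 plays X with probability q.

p = 0.5806, q = 0.4194

Work:
Find probabilities that make opponent indifferent:
P2 chooses q to make P1 indifferent between A and B
P1 chooses p to make P2 indifferent between X and Y
Mixed NE: P1 plays (A: 0.5806, B: 0.4194), P2 plays (X: 0.4194, Y: 0.5806)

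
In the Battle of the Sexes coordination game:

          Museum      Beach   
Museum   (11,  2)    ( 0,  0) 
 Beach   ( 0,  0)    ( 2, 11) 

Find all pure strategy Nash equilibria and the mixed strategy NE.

Pure NE: (Museum, Museum) and (Beach, Beach); Mixed NE: p = 0.8462, q = 0.1538

Work:
Check pure NE:
(Museum, Museum): (11, 2) - no unilateral deviation beneficial
(Beach, Beach): (2, 11) - no unilateral deviation beneficial
Mixed NE: P1 plays Museum with p = 0.8462, P2 plays Museum with q = 0.1538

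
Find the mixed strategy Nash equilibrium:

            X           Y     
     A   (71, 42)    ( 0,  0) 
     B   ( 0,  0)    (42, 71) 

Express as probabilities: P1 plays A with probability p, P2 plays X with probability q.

p = 0.6283, q = 0.3717

Work:
Find probabilities that make opponent indifferent:
P2 chooses q to make P1 indifferent between A and B
P1 chooses p to make P2 indifferent between X and Y
Mixed NE: P1 plays (A: 0.6283, B: 0.3717), P2 plays (X: 0.3717, Y: 0.6283)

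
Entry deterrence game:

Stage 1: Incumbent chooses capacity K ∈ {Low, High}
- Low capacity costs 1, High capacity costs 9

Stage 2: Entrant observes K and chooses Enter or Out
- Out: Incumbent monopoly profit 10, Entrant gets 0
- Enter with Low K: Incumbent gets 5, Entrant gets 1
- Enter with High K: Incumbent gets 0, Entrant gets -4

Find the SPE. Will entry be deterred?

SPE: (Low, Enter|Low, Out|High); Entry not deterred. Incumbent net profit = 4, Entrant gets 1

Work:
After Low K: Entrant enters (1 > 0)
After High K: Entrant stays out (-4 < 0)
Incumbent: Low → 5−1=4, High → 10−9=1
Incumbent chooses Low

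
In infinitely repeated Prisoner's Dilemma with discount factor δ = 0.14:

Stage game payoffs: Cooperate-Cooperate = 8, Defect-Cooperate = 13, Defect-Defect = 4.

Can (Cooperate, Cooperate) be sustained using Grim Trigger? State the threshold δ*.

δ* = 0.5556; since δ = 0.14 < 0.5556, cooperation cannot be sustained

Work:
For Grim Trigger:
Cooperate forever: 8/(1-δ)
Defect then punished: 13 + 4·δ/(1-δ)
Need: 8/(1-δ) ≥ 13 + 4·δ/(1-δ)
Solving: δ ≥ (T-R)/(T-P) = (13-8)/(13-4) = 0.5556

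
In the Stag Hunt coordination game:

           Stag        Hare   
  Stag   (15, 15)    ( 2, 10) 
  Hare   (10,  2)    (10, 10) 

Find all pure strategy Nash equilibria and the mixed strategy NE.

Pure NE: (Stag, Stag) and (Hare, Hare); Mixed NE: p = 0.6154, q = 0.6154

Work:
Check pure NE:
(Stag, Stag): (15, 15) - no unilateral deviation beneficial
(Hare, Hare): (10, 10) - no unilateral deviation beneficial
Mixed NE: P1 plays Stag with p = 0.6154, P2 plays Stag with q = 0.6154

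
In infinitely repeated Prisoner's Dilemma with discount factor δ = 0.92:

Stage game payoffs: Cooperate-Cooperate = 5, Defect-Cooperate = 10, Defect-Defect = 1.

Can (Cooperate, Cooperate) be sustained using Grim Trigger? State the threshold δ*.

δ* = 0.5556; since δ = 0.92 ≥ 0.5556, cooperation can be sustained

Work:
For Grim Trigger:
Cooperate forever: 5/(1-δ)
Defect then punished: 10 + 1·δ/(1-δ)
Need: 5/(1-δ) ≥ 10 + 1·δ/(1-δ)
Solving: δ ≥ (T-R)/(T-P) = (10-5)/(10-1) = 0.5556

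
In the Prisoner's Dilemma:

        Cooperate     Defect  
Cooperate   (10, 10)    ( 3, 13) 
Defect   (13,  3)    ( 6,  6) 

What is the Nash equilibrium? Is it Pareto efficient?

(Defect, Defect) is NE; not Pareto efficient

Work:
Defect dominates Cooperate for both players:
If P2 cooperates: Defect (13) > Cooperate (10)
If P2 defects: Defect (6) > Cooperate (3)
NE: (Defect, Defect) with payoff (6, 6)
But (Cooperate, Cooperate) = (10, 10) Pareto dominates (6, 6)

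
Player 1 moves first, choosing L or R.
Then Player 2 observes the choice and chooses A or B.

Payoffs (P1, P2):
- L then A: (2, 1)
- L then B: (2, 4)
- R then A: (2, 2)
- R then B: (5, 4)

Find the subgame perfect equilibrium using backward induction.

P1 plays R, P2 plays B after L and B after R; Payoff (5, 4)

Work:
Backward induction:
After L: P2 chooses B → P1 gets 2
After R: P2 chooses B → P1 gets 5
P1 chooses R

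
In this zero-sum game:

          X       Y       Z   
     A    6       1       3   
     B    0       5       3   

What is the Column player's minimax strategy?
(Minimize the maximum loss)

Column should play Z, value = 3

Work:
Column player minimizes Row's maximum payoff:
Column X: max payoff to Row = 6
Column Y: max payoff to Row = 5
Column Z: max payoff to Row = 3
Minimum is 3, achieved by column Z.
Minimax strategy: Z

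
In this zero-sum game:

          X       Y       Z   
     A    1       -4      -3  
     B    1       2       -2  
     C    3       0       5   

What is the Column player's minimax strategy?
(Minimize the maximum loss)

Column should play Y, value = 2

Work:
Column player minimizes Row's maximum payoff:
Column X: max payoff to Row = 3
Column Y: max payoff to Row = 2
Column Z: max payoff to Row = 5
Minimum is 2, achieved by column Y.
Minimax strategy: Y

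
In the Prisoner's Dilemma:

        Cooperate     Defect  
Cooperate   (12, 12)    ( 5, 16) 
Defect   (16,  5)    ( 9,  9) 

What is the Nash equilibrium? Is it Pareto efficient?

(Defect, Defect) is NE; not Pareto efficient

Work:
Defect dominates Cooperate for both players:
If P2 cooperates: Defect (16) > Cooperate (12)
If P2 defects: Defect (9) > Cooperate (5)
NE: (Defect, Defect) with payoff (9, 9)
But (Cooperate, Cooperate) = (12, 12) Pareto dominates (9, 9)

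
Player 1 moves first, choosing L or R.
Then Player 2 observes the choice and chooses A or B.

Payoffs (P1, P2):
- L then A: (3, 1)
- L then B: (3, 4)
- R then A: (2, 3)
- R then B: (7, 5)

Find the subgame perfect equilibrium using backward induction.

P1 plays R, P2 plays B after L and B after R; Payoff (7, 5)

Work:
Backward induction:
After L: P2 chooses B → P1 gets 3
After R: P2 chooses B → P1 gets 7
P1 chooses R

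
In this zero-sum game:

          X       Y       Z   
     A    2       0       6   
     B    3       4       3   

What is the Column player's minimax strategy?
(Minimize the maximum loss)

Column should play X, value = 3

Work:
Column player minimizes Row's maximum payoff:
Column X: max payoff to Row = 3
Column Y: max payoff to Row = 4
Column Z: max payoff to Row = 6
Minimum is 3, achieved by column X.
Minimax strategy: X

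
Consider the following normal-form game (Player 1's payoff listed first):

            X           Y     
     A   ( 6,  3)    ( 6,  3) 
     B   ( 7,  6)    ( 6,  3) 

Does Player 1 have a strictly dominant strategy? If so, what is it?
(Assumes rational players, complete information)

No strictly dominant strategy exists for Player 1

Work:
A strategy strictly dominates another if it gives a strictly higher payoff against every opponent action. Compare each pair of P1's strategies column-by-column:
  A vs B: [6 vs 7, 6 vs 6] → A does not strictly dominate B (column X: 6 ≤ 7)
  B vs A: [7 vs 6, 6 vs 6] → B does not strictly dominate A (column Y: 6 ≤ 6)
No single strategy strictly dominates all others → no strictly dominant strategy.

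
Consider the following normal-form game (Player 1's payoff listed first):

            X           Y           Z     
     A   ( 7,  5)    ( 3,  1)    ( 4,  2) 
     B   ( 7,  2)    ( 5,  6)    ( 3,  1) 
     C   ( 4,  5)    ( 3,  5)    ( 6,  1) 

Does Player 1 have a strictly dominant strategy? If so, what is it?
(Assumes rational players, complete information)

No strictly dominant strategy exists for Player 1

Work:
A strategy strictly dominates another if it gives a strictly higher payoff against every opponent action. Compare each pair of P1's strategies column-by-column:
  A vs B: [7 vs 7, 3 vs 5, 4 vs 3] → A does not strictly dominate B (column X: 7 ≤ 7)
  A vs C: [7 vs 4, 3 vs 3, 4 vs 6] → A does not strictly dominate C (column Y: 3 ≤ 3)
  B vs A: [7 vs 7, 5 vs 3, 3 vs 4] → B does not strictly dominate A (column X: 7 ≤ 7)
  B vs C: [7 vs 4, 5 vs 3, 3 vs 6] → B does not strictly dominate C (column Z: 3 ≤ 6)
  C vs A: [4 vs 7, 3 vs 3, 6 vs 4] → C does not strictly dominate A (column X: 4 ≤ 7)
  C vs B: [4 vs 7, 3 vs 5, 6 vs 3] → C does not strictly dominate B (column X: 4 ≤ 7)
No single strategy strictly dominates all others → no strictly dominant strategy.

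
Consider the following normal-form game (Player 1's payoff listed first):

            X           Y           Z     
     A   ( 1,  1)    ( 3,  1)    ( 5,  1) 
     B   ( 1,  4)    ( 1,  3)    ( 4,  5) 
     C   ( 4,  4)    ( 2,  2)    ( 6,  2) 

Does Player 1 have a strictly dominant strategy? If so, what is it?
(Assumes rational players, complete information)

No strictly dominant strategy exists for Player 1

Work:
A strategy strictly dominates another if it gives a strictly higher payoff against every opponent action. Compare each pair of P1's strategies column-by-column:
  A vs B: [1 vs 1, 3 vs 1, 5 vs 4] → A does not strictly dominate B (column X: 1 ≤ 1)
  A vs C: [1 vs 4, 3 vs 2, 5 vs 6] → A does not strictly dominate C (column X: 1 ≤ 4)
  B vs A: [1 vs 1, 1 vs 3, 4 vs 5] → B does not strictly dominate A (column X: 1 ≤ 1)
  B vs C: [1 vs 4, 1 vs 2, 4 vs 6] → B does not strictly dominate C (column X: 1 ≤ 4)
  C vs A: [4 vs 1, 2 vs 3, 6 vs 5] → C does not strictly dominate A (column Y: 2 ≤ 3)
  C vs B: [4 vs 1, 2 vs 1, 6 vs 4] → C strictly dominates B
No single strategy strictly dominates all others → no strictly dominant strategy.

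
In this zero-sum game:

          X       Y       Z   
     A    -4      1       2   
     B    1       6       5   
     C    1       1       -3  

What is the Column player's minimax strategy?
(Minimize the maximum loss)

Column should play X, value = 1

Work:
Column player minimizes Row's maximum payoff:
Column X: max payoff to Row = 1
Column Y: max payoff to Row = 6
Column Z: max payoff to Row = 5
Minimum is 1, achieved by column X.
Minimax strategy: X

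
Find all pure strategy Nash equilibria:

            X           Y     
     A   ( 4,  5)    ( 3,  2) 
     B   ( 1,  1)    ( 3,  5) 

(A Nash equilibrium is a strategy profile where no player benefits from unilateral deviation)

Nash equilibrium: (A, X), (B, Y)

Work:
Best responses:
  P1 vs X: payoffs [4, 1] → best response A (payoff 4)
  P1 vs Y: payoffs [3, 3] → best response A/B (payoff 3)
  P2 vs A: payoffs [5, 2] → best response X (payoff 5)
  P2 vs B: payoffs [1, 5] → best response Y (payoff 5)
Mutual best responses: (A,X), (B,Y) → Nash equilibria.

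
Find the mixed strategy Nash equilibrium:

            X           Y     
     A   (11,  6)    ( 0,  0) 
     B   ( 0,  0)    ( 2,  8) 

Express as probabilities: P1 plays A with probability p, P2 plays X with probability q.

p = 0.5714, q = 0.1538

Work:
Find probabilities that make opponent indifferent:
P2 chooses q to make P1 indifferent between A and B
P1 chooses p to make P2 indifferent between X and Y
Mixed NE: P1 plays (A: 0.5714, B: 0.4286), P2 plays (X: 0.1538, Y: 0.8462)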